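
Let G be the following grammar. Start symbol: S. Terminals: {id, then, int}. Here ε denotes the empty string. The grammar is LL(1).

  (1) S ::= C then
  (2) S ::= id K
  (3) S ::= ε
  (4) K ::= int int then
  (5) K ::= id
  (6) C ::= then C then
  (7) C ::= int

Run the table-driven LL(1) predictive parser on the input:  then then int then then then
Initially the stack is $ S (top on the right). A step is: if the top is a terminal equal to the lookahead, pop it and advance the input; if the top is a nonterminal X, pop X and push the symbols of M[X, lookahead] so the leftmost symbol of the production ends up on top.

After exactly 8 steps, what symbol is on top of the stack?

then

step 1: stack=$ S  input=then then int then then then $  — expand S ::= C then
step 2: stack=$ then C  input=then then int then then then $  — expand C ::= then C then
step 3: stack=$ then then C then  input=then then int then then then $  — match then
step 4: stack=$ then then C  input=then int then then then $  — expand C ::= then C then
step 5: stack=$ then then then C then  input=then int then then then $  — match then
step 6: stack=$ then then then C  input=int then then then $  — expand C ::= int
step 7: stack=$ then then then int  input=int then then then $  — match int
step 8: stack=$ then then then  input=then then then $  — match then
Stack after step 8: $ then then (top = then).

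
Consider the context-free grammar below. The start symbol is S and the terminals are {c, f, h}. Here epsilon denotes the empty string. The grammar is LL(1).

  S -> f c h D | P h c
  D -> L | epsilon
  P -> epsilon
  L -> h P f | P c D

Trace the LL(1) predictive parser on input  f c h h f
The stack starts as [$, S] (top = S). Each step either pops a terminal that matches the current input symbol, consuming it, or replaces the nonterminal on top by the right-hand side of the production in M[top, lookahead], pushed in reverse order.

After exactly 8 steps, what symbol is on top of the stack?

step 1: stack=$ S  input=f c h h f $  — expand S -> f c h D
step 2: stack=$ D h c f  input=f c h h f $  — match f
step 3: stack=$ D h c  input=c h h f $  — match c
step 4: stack=$ D h  input=h h f $  — match h
step 5: stack=$ D  input=h f $  — expand D -> L
step 6: stack=$ L  input=h f $  — expand L -> h P f
step 7: stack=$ f P h  input=h f $  — match h
step 8: stack=$ f P  input=f $  — expand P -> epsilon
Stack after step 8: $ f (top = f).

f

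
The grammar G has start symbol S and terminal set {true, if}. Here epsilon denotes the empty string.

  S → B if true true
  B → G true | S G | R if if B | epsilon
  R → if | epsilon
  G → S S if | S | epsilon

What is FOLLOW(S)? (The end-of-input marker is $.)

{$, if, true}

FIRST(R) = {epsilon, if}
FIRST(S) = {if, true}  (via B if true true)
FIRST(G) = {epsilon, if, true}  (via S S if, S)
FIRST(B) = {epsilon, if, true}  (via G true, S G, R if if B)
FOLLOW(S) includes $ since S is the start symbol.
FOLLOW(B): in S→B if true true, B is followed by if true true with FIRST {if}; in B→R if if B, the suffix after B is empty (adds nothing new). Thus FOLLOW(B) = {if}.
FOLLOW(R): in B→R if if B, R is followed by if if B with FIRST {if}. Thus FOLLOW(R) = {if}.
FOLLOW(G): in B→G true, G is followed by true with FIRST {true}; in B→S G, the suffix after G is empty, so FOLLOW(G) ⊇ FOLLOW(B) = {if}. Thus FOLLOW(G) = {if, true}.
FOLLOW(S): in B→S G, S is followed by G with FIRST {epsilon, if, true}; in B→S G, the suffix after S is nullable, so FOLLOW(S) ⊇ FOLLOW(B) = {if}; in G→S S if (occurrence 1), S is followed by S if with FIRST {if, true}; in G→S S if (occurrence 2), S is followed by if with FIRST {if}; in G→S, the suffix after S is empty, so FOLLOW(S) ⊇ FOLLOW(G) = {if, true}. Thus FOLLOW(S) = {$, if, true}.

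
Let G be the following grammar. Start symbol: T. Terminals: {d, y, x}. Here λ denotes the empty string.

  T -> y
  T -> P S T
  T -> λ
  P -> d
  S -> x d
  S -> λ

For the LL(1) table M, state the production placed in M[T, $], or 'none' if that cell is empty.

T -> λ

FIRST(P): from P->d we get {d}. So FIRST(P) = {d}.
FIRST(S): from S->x d we get {x}; from S->λ we get {λ}. So FIRST(S) = {λ, x}.
FIRST(T): from T->y we get {y}; from T->P S T we get {d}; from T->λ we get {λ}. So FIRST(T) = {λ, d, y}.
FOLLOW(T) includes $ since T is the start symbol.
FOLLOW(T): in T->P S T, the suffix after T is empty (adds nothing new). Thus FOLLOW(T) = {$}.
For T -> y: FIRST(y) = {y}, so it goes in M[T, t] for t ∈ {y}.
For T -> P S T: FIRST(P S T) = {d}, so it goes in M[T, t] for t ∈ {d}.
For T -> λ: FIRST(λ) = {λ}, so it goes in M[T, t] for t ∈ {}; since λ ∈ FIRST, also for every t ∈ FOLLOW(T) = {$}.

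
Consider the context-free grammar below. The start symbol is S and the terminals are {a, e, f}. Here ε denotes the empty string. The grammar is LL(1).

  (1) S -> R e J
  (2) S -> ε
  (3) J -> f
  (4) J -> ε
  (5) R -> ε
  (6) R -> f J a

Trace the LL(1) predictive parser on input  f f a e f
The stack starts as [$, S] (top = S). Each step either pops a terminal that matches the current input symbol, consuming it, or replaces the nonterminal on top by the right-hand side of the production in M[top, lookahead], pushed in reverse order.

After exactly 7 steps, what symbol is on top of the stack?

J

step 1: stack=$ S  input=f f a e f $  — expand S -> R e J
step 2: stack=$ J e R  input=f f a e f $  — expand R -> f J a
step 3: stack=$ J e a J f  input=f f a e f $  — match f
step 4: stack=$ J e a J  input=f a e f $  — expand J -> f
step 5: stack=$ J e a f  input=f a e f $  — match f
step 6: stack=$ J e a  input=a e f $  — match a
step 7: stack=$ J e  input=e f $  — match e
Stack after step 7: $ J (top = J).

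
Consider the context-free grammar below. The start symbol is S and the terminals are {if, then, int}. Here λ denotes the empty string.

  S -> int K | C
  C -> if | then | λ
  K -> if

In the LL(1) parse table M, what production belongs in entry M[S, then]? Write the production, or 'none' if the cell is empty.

S -> C

FIRST(C): from C->if we get {if}; from C->then we get {then}; from C->λ we get {λ}. So FIRST(C) = {λ, if, then}.
FIRST(K): from K->if we get {if}. So FIRST(K) = {if}.
FIRST(S): from S->int K we get {int}; from S->C we get {λ, if, then}. So FIRST(S) = {λ, if, int, then}.
FOLLOW(S) includes $ since S is the start symbol.
FOLLOW(S): S appears on no right-hand side. Thus FOLLOW(S) = {$}.
For S -> int K: FIRST(int K) = {int}, so it goes in M[S, t] for t ∈ {int}.
For S -> C: FIRST(C) = {λ, if, then}, so it goes in M[S, t] for t ∈ {if, then}; since λ ∈ FIRST, also for every t ∈ FOLLOW(S) = {$}.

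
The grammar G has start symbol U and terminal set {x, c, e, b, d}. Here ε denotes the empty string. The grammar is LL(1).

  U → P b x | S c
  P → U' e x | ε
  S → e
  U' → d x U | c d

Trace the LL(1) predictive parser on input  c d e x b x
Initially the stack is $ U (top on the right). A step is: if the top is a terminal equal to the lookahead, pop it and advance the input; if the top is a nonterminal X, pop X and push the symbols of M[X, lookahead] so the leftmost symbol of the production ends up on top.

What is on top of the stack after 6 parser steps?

step 1: stack=$ U  input=c d e x b x $  — expand U → P b x
step 2: stack=$ x b P  input=c d e x b x $  — expand P → U' e x
step 3: stack=$ x b x e U'  input=c d e x b x $  — expand U' → c d
step 4: stack=$ x b x e d c  input=c d e x b x $  — match c
step 5: stack=$ x b x e d  input=d e x b x $  — match d
step 6: stack=$ x b x e  input=e x b x $  — match e
Stack after step 6: $ x b x (top = x).

x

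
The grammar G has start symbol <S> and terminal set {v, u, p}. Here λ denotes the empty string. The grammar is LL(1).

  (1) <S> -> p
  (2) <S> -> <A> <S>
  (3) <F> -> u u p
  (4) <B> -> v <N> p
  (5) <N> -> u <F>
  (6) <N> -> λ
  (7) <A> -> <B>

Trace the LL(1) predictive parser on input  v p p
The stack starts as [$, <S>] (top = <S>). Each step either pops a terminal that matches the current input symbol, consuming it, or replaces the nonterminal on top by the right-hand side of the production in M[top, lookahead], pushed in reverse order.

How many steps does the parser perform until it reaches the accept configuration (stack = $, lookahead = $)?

step 1: stack=$ <S>  input=v p p $  — expand <S> -> <A> <S>
step 2: stack=$ <S> <A>  input=v p p $  — expand <A> -> <B>
step 3: stack=$ <S> <B>  input=v p p $  — expand <B> -> v <N> p
step 4: stack=$ <S> p <N> v  input=v p p $  — match v
step 5: stack=$ <S> p <N>  input=p p $  — expand <N> -> λ
step 6: stack=$ <S> p  input=p p $  — match p
step 7: stack=$ <S>  input=p $  — expand <S> -> p
step 8: stack=$ p  input=p $  — match p
Accept reached after 8 steps.

8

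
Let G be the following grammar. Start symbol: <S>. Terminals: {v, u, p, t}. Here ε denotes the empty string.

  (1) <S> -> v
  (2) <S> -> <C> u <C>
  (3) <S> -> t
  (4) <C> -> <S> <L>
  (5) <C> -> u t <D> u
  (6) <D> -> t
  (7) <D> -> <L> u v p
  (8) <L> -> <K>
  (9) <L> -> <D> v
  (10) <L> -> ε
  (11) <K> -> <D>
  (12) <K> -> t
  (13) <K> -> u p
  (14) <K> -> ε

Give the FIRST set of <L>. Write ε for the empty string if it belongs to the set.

{ε, t, u}

FIRST(<S>) = {t, u, v}  (via <C> u <C>)
FIRST(<C>) = {t, u, v}  (via <S> <L>)
FIRST(<D>) = {t, u}  (via <L> u v p)
FIRST(<K>) = {ε, t, u}  (via <D>)
FIRST(<L>) = {ε, t, u}  (via <K>, <D> v)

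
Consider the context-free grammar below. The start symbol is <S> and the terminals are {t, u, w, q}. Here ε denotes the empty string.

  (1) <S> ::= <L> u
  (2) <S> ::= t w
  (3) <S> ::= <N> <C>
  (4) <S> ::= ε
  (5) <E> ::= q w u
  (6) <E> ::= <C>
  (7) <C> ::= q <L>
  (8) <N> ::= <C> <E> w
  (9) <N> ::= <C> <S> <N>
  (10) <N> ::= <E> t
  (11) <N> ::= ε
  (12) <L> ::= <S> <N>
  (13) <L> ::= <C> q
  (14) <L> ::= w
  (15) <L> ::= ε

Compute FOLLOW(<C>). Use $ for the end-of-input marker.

FIRST(<C>) = {q}
FIRST(<E>) = {q}  (via <C>)
FIRST(<N>) = {ε, q}  (via <C> <E> w, <C> <S> <N>, <E> t)
FIRST(<S>) = {ε, q, t, u, w}  (via <L> u, <N> <C>)
FIRST(<L>) = {ε, q, t, u, w}  (via <S> <N>, <C> q)
FOLLOW(<S>) includes $ since <S> is the start symbol.
FOLLOW(<E>): in <N>::=<C> <E> w, <E> is followed by w with FIRST {w}; in <N>::=<E> t, <E> is followed by t with FIRST {t}. Thus FOLLOW(<E>) = {t, w}.
FOLLOW(<S>): in <N>::=<C> <S> <N>, <S> is followed by <N> with FIRST {ε, q}; in <N>::=<C> <S> <N>, the suffix after <S> is nullable, so FOLLOW(<S>) ⊇ FOLLOW(<N>) = {$, q, t, u, w}; in <L>::=<S> <N>, <S> is followed by <N> with FIRST {ε, q}; in <L>::=<S> <N>, the suffix after <S> is nullable, so FOLLOW(<S>) ⊇ FOLLOW(<L>) = {$, q, t, u, w}. Thus FOLLOW(<S>) = {$, q, t, u, w}.
FOLLOW(<C>): in <S>::=<N> <C>, the suffix after <C> is empty, so FOLLOW(<C>) ⊇ FOLLOW(<S>) = {$, q, t, u, w}; in <E>::=<C>, the suffix after <C> is empty, so FOLLOW(<C>) ⊇ FOLLOW(<E>) = {t, w}; in <N>::=<C> <E> w, <C> is followed by <E> w with FIRST {q}; in <N>::=<C> <S> <N>, <C> is followed by <S> <N> with FIRST {ε, q, t, u, w}; in <N>::=<C> <S> <N>, the suffix after <C> is nullable, so FOLLOW(<C>) ⊇ FOLLOW(<N>) = {$, q, t, u, w}; in <L>::=<C> q, <C> is followed by q with FIRST {q}. Thus FOLLOW(<C>) = {$, q, t, u, w}.
FOLLOW(<L>): in <S>::=<L> u, <L> is followed by u with FIRST {u}; in <C>::=q <L>, the suffix after <L> is empty, so FOLLOW(<L>) ⊇ FOLLOW(<C>) = {$, q, t, u, w}. Thus FOLLOW(<L>) = {$, q, t, u, w}.
FOLLOW(<N>): in <S>::=<N> <C>, <N> is followed by <C> with FIRST {q}; in <N>::=<C> <S> <N>, the suffix after <N> is empty (adds nothing new); in <L>::=<S> <N>, the suffix after <N> is empty, so FOLLOW(<N>) ⊇ FOLLOW(<L>) = {$, q, t, u, w}. Thus FOLLOW(<N>) = {$, q, t, u, w}.

{$, q, t, u, w}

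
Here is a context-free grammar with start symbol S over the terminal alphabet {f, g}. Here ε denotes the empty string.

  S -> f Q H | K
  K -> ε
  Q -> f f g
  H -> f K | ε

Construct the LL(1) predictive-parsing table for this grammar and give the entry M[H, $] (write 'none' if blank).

FIRST(K) = {ε}
FIRST(Q) = {f}
FIRST(H) = {ε, f}
FIRST(S) = {ε, f}  (via K)
FOLLOW(S) includes $ since S is the start symbol.
FOLLOW(S): S appears on no right-hand side. Thus FOLLOW(S) = {$}.
FOLLOW(H): in S->f Q H, the suffix after H is empty, so FOLLOW(H) ⊇ FOLLOW(S) = {$}. Thus FOLLOW(H) = {$}.
For H -> f K: FIRST(f K) = {f}, so it goes in M[H, t] for t ∈ {f}.
For H -> ε: FIRST(ε) = {ε}, so it goes in M[H, t] for t ∈ {}; since ε ∈ FIRST, also for every t ∈ FOLLOW(H) = {$}.

H -> ε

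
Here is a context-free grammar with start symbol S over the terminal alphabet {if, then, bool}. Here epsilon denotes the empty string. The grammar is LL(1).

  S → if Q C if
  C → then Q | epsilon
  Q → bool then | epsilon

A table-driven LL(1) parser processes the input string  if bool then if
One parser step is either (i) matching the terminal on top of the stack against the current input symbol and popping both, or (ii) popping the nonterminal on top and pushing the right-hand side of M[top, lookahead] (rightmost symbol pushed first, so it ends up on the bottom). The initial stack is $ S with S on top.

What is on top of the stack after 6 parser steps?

if

step 1: stack=$ S  input=if bool then if $  — expand S → if Q C if
step 2: stack=$ if C Q if  input=if bool then if $  — match if
step 3: stack=$ if C Q  input=bool then if $  — expand Q → bool then
step 4: stack=$ if C then bool  input=bool then if $  — match bool
step 5: stack=$ if C then  input=then if $  — match then
step 6: stack=$ if C  input=if $  — expand C → epsilon
Stack after step 6: $ if (top = if).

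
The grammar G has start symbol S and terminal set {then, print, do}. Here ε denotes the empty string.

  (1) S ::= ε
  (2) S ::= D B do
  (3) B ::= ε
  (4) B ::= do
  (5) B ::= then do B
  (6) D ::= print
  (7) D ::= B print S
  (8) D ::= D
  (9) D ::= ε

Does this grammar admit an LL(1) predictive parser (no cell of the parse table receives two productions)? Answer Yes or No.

No

FIRST(S) = {ε, do, print, then}
FIRST(B) = {ε, do, then}
FIRST(D) = {ε, do, print, then}
FOLLOW(S) = {$, do, then}
FOLLOW(B) = {do, print}
FOLLOW(D) = {do, then}
Cell M[B, do] receives both B ::= ε and B ::= do — the grammar is not LL(1).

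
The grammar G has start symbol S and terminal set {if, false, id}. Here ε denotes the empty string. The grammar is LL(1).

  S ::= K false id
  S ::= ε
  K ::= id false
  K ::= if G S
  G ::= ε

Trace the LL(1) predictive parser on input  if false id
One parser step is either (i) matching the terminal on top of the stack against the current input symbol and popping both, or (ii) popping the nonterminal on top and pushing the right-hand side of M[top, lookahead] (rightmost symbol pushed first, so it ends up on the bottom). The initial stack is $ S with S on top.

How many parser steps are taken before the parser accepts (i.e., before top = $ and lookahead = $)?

     Stack              Input          Action
  1  $ S                if false id $  expand S ::= K false id
  2  $ id false K       if false id $  expand K ::= if G S
  3  $ id false S G if  if false id $  match if
  4  $ id false S G     false id $     expand G ::= ε
  5  $ id false S       false id $     expand S ::= ε
  6  $ id false         false id $     match false
  7  $ id               id $           match id
Accept reached after 7 steps.

7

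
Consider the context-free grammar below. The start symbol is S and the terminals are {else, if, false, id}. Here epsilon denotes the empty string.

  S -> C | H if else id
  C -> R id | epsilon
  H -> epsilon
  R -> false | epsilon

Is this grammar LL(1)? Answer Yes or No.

Yes

FIRST(S) = {epsilon, false, id, if}
FIRST(C) = {epsilon, false, id}
FIRST(H) = {epsilon}
FIRST(R) = {epsilon, false}
FOLLOW(S) = {$}
FOLLOW(C) = {$}
FOLLOW(H) = {if}
FOLLOW(R) = {id}
Each cell of M receives at most one production.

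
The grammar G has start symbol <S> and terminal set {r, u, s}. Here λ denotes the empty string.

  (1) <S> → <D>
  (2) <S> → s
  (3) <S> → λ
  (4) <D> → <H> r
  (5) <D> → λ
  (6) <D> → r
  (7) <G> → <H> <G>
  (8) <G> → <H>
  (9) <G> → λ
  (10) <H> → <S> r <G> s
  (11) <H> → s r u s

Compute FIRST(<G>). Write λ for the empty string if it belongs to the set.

FIRST(<S>) = {λ, r, s}  (via <D>)
FIRST(<H>) = {r, s}  (via <S> r <G> s)
FIRST(<D>) = {λ, r, s}  (via <H> r)
FIRST(<G>) = {λ, r, s}  (via <H> <G>, <H>)

{λ, r, s}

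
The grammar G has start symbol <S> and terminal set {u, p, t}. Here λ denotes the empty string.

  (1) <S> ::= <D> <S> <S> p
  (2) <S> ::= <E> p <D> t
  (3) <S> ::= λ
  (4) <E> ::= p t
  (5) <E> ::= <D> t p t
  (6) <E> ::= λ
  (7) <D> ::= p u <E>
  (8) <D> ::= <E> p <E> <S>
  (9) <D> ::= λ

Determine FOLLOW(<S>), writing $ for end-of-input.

FIRST(<S>) = {λ, p, t}  (via <D> <S> <S> p, <E> p <D> t)
FIRST(<E>) = {λ, p, t}  (via <D> t p t)
FIRST(<D>) = {λ, p, t}  (via <E> p <E> <S>)
FOLLOW(<S>) includes $ since <S> is the start symbol.
FOLLOW(<D>): in <S>::=<D> <S> <S> p, <D> is followed by <S> <S> p with FIRST {p, t}; in <S>::=<E> p <D> t, <D> is followed by t with FIRST {t}; in <E>::=<D> t p t, <D> is followed by t p t with FIRST {t}. Thus FOLLOW(<D>) = {p, t}.
FOLLOW(<S>): in <S>::=<D> <S> <S> p (occurrence 1), <S> is followed by <S> p with FIRST {p, t}; in <S>::=<D> <S> <S> p (occurrence 2), <S> is followed by p with FIRST {p}; in <D>::=<E> p <E> <S>, the suffix after <S> is empty, so FOLLOW(<S>) ⊇ FOLLOW(<D>) = {p, t}. Thus FOLLOW(<S>) = {$, p, t}.
FOLLOW(<E>): in <S>::=<E> p <D> t, <E> is followed by p <D> t with FIRST {p}; in <D>::=p u <E>, the suffix after <E> is empty, so FOLLOW(<E>) ⊇ FOLLOW(<D>) = {p, t}; in <D>::=<E> p <E> <S> (occurrence 1), <E> is followed by p <E> <S> with FIRST {p}; in <D>::=<E> p <E> <S> (occurrence 2), <E> is followed by <S> with FIRST {λ, p, t}; in <D>::=<E> p <E> <S> (occurrence 2), the suffix after <E> is nullable, so FOLLOW(<E>) ⊇ FOLLOW(<D>) = {p, t}. Thus FOLLOW(<E>) = {p, t}.

{$, p, t}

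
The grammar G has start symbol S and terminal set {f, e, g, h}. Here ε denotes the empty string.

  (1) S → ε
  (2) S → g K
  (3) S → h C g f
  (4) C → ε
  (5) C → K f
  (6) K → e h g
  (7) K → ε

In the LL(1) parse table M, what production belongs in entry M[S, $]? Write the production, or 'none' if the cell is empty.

FIRST(S) = {ε, g, h}
FIRST(K) = {ε, e}
FIRST(C) = {ε, e, f}  (via K f)
FOLLOW(S) includes $ since S is the start symbol.
FOLLOW(S): S appears on no right-hand side. Thus FOLLOW(S) = {$}.
For S → ε: FIRST(ε) = {ε}, so it goes in M[S, t] for t ∈ {}; since ε ∈ FIRST, also for every t ∈ FOLLOW(S) = {$}.
For S → g K: FIRST(g K) = {g}, so it goes in M[S, t] for t ∈ {g}.
For S → h C g f: FIRST(h C g f) = {h}, so it goes in M[S, t] for t ∈ {h}.

S → ε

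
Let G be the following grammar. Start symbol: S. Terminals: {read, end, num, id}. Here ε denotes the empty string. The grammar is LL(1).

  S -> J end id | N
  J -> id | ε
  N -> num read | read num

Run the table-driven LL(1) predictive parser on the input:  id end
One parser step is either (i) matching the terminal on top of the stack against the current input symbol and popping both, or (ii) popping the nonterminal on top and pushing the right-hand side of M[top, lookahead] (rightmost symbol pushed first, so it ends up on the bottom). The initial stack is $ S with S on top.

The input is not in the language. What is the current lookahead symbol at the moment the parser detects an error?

step 1: stack=$ S  input=id end $  — expand S -> J end id
step 2: stack=$ id end J  input=id end $  — expand J -> id
step 3: stack=$ id end id  input=id end $  — match id
step 4: stack=$ id end  input=end $  — match end
step 5: stack=$ id  input=$  — error: top is terminal id but lookahead is $

$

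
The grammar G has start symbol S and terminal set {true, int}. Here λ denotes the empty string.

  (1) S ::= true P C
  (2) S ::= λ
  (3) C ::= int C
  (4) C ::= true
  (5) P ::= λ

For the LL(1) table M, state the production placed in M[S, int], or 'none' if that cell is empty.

FIRST(S): from S::=true P C we get {true}; from S::=λ we get {λ}. So FIRST(S) = {λ, true}.
FIRST(C): from C::=int C we get {int}; from C::=true we get {true}. So FIRST(C) = {int, true}.
FIRST(P): from P::=λ we get {λ}. So FIRST(P) = {λ}.
FOLLOW(S) includes $ since S is the start symbol.
FOLLOW(S): S appears on no right-hand side. Thus FOLLOW(S) = {$}.
For S ::= true P C: FIRST(true P C) = {true}, so it goes in M[S, t] for t ∈ {true}.
For S ::= λ: FIRST(λ) = {λ}, so it goes in M[S, t] for t ∈ {}; since λ ∈ FIRST, also for every t ∈ FOLLOW(S) = {$}.
None of these place a production in M[S, int].

none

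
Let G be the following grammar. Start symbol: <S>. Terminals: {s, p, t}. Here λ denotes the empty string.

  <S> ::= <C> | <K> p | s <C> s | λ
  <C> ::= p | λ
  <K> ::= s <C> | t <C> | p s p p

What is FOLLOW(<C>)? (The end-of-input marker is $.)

FIRST(<C>) = {λ, p}
FIRST(<K>) = {p, s, t}
FIRST(<S>) = {λ, p, s, t}  (via <C>, <K> p)
FOLLOW(<S>) includes $ since <S> is the start symbol.
FOLLOW(<S>): <S> appears on no right-hand side. Thus FOLLOW(<S>) = {$}.
FOLLOW(<K>): in <S>::=<K> p, <K> is followed by p with FIRST {p}. Thus FOLLOW(<K>) = {p}.
FOLLOW(<C>): in <S>::=<C>, the suffix after <C> is empty, so FOLLOW(<C>) ⊇ FOLLOW(<S>) = {$}; in <S>::=s <C> s, <C> is followed by s with FIRST {s}; in <K>::=s <C>, the suffix after <C> is empty, so FOLLOW(<C>) ⊇ FOLLOW(<K>) = {p}; in <K>::=t <C>, the suffix after <C> is empty, so FOLLOW(<C>) ⊇ FOLLOW(<K>) = {p}. Thus FOLLOW(<C>) = {$, p, s}.

{$, p, s}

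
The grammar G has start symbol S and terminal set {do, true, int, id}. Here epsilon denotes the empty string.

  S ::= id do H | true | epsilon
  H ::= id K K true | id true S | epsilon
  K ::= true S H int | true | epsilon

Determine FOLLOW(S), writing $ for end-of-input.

FIRST(S): from S::=id do H we get {id}; from S::=true we get {true}; from S::=epsilon we get {epsilon}. So FIRST(S) = {epsilon, id, true}.
FIRST(H): from H::=id K K true we get {id}; from H::=id true S we get {id}; from H::=epsilon we get {epsilon}. So FIRST(H) = {epsilon, id}.
FIRST(K): from K::=true S H int we get {true}; from K::=true we get {true}; from K::=epsilon we get {epsilon}. So FIRST(K) = {epsilon, true}.
FOLLOW(S) includes $ since S is the start symbol.
FOLLOW(K): in H::=id K K true (occurrence 1), K is followed by K true with FIRST {true}; in H::=id K K true (occurrence 2), K is followed by true with FIRST {true}. Thus FOLLOW(K) = {true}.
FOLLOW(S): in H::=id true S, the suffix after S is empty, so FOLLOW(S) ⊇ FOLLOW(H) = {$, id, int}; in K::=true S H int, S is followed by H int with FIRST {id, int}. Thus FOLLOW(S) = {$, id, int}.
FOLLOW(H): in S::=id do H, the suffix after H is empty, so FOLLOW(H) ⊇ FOLLOW(S) = {$, id, int}; in K::=true S H int, H is followed by int with FIRST {int}. Thus FOLLOW(H) = {$, id, int}.

{$, id, int}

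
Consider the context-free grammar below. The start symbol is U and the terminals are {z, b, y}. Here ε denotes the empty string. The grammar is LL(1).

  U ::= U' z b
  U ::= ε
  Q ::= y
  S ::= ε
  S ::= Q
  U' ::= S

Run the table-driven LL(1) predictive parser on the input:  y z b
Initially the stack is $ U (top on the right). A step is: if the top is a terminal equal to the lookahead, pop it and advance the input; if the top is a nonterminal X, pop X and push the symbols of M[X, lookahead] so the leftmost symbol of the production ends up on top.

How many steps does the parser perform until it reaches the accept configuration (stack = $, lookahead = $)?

step 1: stack=$ U  input=y z b $  — expand U ::= U' z b
step 2: stack=$ b z U'  input=y z b $  — expand U' ::= S
step 3: stack=$ b z S  input=y z b $  — expand S ::= Q
step 4: stack=$ b z Q  input=y z b $  — expand Q ::= y
step 5: stack=$ b z y  input=y z b $  — match y
step 6: stack=$ b z  input=z b $  — match z
step 7: stack=$ b  input=b $  — match b
Accept reached after 7 steps.

7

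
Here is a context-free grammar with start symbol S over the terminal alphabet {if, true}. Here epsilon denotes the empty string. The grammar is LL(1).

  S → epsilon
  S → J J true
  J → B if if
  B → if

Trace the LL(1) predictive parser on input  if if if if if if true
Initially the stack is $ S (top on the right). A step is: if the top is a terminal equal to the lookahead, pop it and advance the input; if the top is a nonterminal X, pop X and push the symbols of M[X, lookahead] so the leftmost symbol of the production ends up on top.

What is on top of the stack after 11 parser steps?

true

step 1: stack=$ S  input=if if if if if if true $  — expand S → J J true
step 2: stack=$ true J J  input=if if if if if if true $  — expand J → B if if
step 3: stack=$ true J if if B  input=if if if if if if true $  — expand B → if
step 4: stack=$ true J if if if  input=if if if if if if true $  — match if
step 5: stack=$ true J if if  input=if if if if if true $  — match if
step 6: stack=$ true J if  input=if if if if true $  — match if
step 7: stack=$ true J  input=if if if true $  — expand J → B if if
step 8: stack=$ true if if B  input=if if if true $  — expand B → if
step 9: stack=$ true if if if  input=if if if true $  — match if
step 10: stack=$ true if if  input=if if true $  — match if
step 11: stack=$ true if  input=if true $  — match if
Stack after step 11: $ true (top = true).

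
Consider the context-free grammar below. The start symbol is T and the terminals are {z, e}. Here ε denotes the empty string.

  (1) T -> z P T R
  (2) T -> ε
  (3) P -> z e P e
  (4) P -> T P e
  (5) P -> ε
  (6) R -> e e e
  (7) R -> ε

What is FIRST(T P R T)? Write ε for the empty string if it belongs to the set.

{ε, e, z}

FIRST(T): from T->z P T R we get {z}; from T->ε we get {ε}. So FIRST(T) = {ε, z}.
FIRST(R): from R->e e e we get {e}; from R->ε we get {ε}. So FIRST(R) = {ε, e}.
FIRST(P): from P->z e P e we get {z}; from P->T P e we get {e, z}; from P->ε we get {ε}. So FIRST(P) = {ε, e, z}.
FIRST(T P R T): take FIRST of each symbol in turn, carrying on past any symbol whose FIRST contains ε; result {ε, e, z}.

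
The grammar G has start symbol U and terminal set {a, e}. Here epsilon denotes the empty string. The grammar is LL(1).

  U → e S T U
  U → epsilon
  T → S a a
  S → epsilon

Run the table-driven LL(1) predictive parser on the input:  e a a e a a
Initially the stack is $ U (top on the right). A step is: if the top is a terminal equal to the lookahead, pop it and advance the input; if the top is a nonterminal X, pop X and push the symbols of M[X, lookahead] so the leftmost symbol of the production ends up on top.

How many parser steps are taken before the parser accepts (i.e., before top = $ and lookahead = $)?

step 1: stack=$ U  input=e a a e a a $  — expand U → e S T U
step 2: stack=$ U T S e  input=e a a e a a $  — match e
step 3: stack=$ U T S  input=a a e a a $  — expand S → epsilon
step 4: stack=$ U T  input=a a e a a $  — expand T → S a a
step 5: stack=$ U a a S  input=a a e a a $  — expand S → epsilon
step 6: stack=$ U a a  input=a a e a a $  — match a
step 7: stack=$ U a  input=a e a a $  — match a
step 8: stack=$ U  input=e a a $  — expand U → e S T U
step 9: stack=$ U T S e  input=e a a $  — match e
step 10: stack=$ U T S  input=a a $  — expand S → epsilon
step 11: stack=$ U T  input=a a $  — expand T → S a a
step 12: stack=$ U a a S  input=a a $  — expand S → epsilon
step 13: stack=$ U a a  input=a a $  — match a
step 14: stack=$ U a  input=a $  — match a
step 15: stack=$ U  input=$  — expand U → epsilon
Accept reached after 15 steps.

15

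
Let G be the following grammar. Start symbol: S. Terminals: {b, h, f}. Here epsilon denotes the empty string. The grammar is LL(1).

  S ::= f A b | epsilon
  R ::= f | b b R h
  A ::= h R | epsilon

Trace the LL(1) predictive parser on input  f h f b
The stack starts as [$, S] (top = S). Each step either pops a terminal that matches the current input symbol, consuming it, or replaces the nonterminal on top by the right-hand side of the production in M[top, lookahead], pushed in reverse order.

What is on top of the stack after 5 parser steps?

     Stack    Input      Action
  1  $ S      f h f b $  expand S ::= f A b
  2  $ b A f  f h f b $  match f
  3  $ b A    h f b $    expand A ::= h R
  4  $ b R h  h f b $    match h
  5  $ b R    f b $      expand R ::= f
Stack after step 5: $ b f (top = f).

f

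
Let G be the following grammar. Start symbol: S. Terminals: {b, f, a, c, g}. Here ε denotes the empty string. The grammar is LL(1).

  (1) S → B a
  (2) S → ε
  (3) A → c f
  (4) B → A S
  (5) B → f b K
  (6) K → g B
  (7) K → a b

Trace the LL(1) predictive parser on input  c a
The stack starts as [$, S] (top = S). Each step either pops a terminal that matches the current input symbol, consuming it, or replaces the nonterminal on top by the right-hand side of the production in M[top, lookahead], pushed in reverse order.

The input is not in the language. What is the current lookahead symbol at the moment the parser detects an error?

     Stack      Input  Action
  1  $ S        c a $  expand S → B a
  2  $ a B      c a $  expand B → A S
  3  $ a S A    c a $  expand A → c f
  4  $ a S f c  c a $  match c
  5  $ a S f    a $    error: top is terminal f but lookahead is a

a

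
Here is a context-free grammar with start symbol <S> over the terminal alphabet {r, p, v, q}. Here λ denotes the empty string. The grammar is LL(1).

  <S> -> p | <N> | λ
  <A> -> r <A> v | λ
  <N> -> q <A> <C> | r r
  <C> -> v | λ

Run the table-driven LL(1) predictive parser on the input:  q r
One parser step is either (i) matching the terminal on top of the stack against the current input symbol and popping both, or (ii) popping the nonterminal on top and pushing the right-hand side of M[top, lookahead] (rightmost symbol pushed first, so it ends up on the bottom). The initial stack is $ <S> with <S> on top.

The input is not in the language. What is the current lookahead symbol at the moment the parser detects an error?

$

step 1: stack=$ <S>  input=q r $  — expand <S> -> <N>
step 2: stack=$ <N>  input=q r $  — expand <N> -> q <A> <C>
step 3: stack=$ <C> <A> q  input=q r $  — match q
step 4: stack=$ <C> <A>  input=r $  — expand <A> -> r <A> v
step 5: stack=$ <C> v <A> r  input=r $  — match r
step 6: stack=$ <C> v <A>  input=$  — expand <A> -> λ
step 7: stack=$ <C> v  input=$  — error: top is terminal v but lookahead is $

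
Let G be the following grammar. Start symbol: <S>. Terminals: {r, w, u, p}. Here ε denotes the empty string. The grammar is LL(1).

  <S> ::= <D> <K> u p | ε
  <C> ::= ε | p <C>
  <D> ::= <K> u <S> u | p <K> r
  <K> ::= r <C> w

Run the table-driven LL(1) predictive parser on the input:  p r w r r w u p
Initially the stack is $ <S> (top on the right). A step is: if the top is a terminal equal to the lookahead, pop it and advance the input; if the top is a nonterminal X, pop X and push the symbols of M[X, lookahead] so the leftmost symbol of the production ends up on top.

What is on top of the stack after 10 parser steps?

      Stack                Input              Action
   1  $ <S>                p r w r r w u p $  expand <S> ::= <D> <K> u p
   2  $ p u <K> <D>        p r w r r w u p $  expand <D> ::= p <K> r
   3  $ p u <K> r <K> p    p r w r r w u p $  match p
   4  $ p u <K> r <K>      r w r r w u p $    expand <K> ::= r <C> w
   5  $ p u <K> r w <C> r  r w r r w u p $    match r
   6  $ p u <K> r w <C>    w r r w u p $      expand <C> ::= ε
   7  $ p u <K> r w        w r r w u p $      match w
   8  $ p u <K> r          r r w u p $        match r
   9  $ p u <K>            r w u p $          expand <K> ::= r <C> w
  10  $ p u w <C> r        r w u p $          match r
Stack after step 10: $ p u w <C> (top = <C>).

<C>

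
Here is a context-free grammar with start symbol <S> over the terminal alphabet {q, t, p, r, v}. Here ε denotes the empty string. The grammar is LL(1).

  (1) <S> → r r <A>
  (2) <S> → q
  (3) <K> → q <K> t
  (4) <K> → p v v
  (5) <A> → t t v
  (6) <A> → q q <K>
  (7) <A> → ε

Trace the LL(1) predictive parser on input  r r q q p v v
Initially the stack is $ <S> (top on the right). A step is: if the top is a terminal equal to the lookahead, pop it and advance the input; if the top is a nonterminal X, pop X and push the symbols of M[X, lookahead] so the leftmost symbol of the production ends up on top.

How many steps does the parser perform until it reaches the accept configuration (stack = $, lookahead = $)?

10

      Stack      Input            Action
   1  $ <S>      r r q q p v v $  expand <S> → r r <A>
   2  $ <A> r r  r r q q p v v $  match r
   3  $ <A> r    r q q p v v $    match r
   4  $ <A>      q q p v v $      expand <A> → q q <K>
   5  $ <K> q q  q q p v v $      match q
   6  $ <K> q    q p v v $        match q
   7  $ <K>      p v v $          expand <K> → p v v
   8  $ v v p    p v v $          match p
   9  $ v v      v v $            match v
  10  $ v        v $              match v
Accept reached after 10 steps.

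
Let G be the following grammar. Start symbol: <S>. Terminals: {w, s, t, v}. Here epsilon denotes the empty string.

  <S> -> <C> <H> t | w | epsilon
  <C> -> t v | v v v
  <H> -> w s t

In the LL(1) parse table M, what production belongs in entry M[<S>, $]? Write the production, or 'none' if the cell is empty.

FIRST(<C>) = {t, v}
FIRST(<H>) = {w}
FIRST(<S>) = {epsilon, t, v, w}  (via <C> <H> t)
FOLLOW(<S>) includes $ since <S> is the start symbol.
FOLLOW(<S>): <S> appears on no right-hand side. Thus FOLLOW(<S>) = {$}.
For <S> -> <C> <H> t: FIRST(<C> <H> t) = {t, v}, so it goes in M[<S>, t] for t ∈ {t, v}.
For <S> -> w: FIRST(w) = {w}, so it goes in M[<S>, t] for t ∈ {w}.
For <S> -> epsilon: FIRST(epsilon) = {epsilon}, so it goes in M[<S>, t] for t ∈ {}; since epsilon ∈ FIRST, also for every t ∈ FOLLOW(<S>) = {$}.

<S> -> epsilon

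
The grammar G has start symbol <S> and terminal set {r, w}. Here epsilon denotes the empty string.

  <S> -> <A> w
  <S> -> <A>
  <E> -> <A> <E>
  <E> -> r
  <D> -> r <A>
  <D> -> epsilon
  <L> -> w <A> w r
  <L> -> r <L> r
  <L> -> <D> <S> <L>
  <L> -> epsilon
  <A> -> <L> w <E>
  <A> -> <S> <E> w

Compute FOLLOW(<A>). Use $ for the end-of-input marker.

{$, r, w}

FIRST(<D>) = {epsilon, r}
FIRST(<S>) = {r, w}  (via <A> w, <A>)
FIRST(<L>) = {epsilon, r, w}  (via <D> <S> <L>)
FIRST(<A>) = {r, w}  (via <L> w <E>, <S> <E> w)
FIRST(<E>) = {r, w}  (via <A> <E>)
FOLLOW(<S>) includes $ since <S> is the start symbol.
FOLLOW(<D>): in <L>-><D> <S> <L>, <D> is followed by <S> <L> with FIRST {r, w}. Thus FOLLOW(<D>) = {r, w}.
FOLLOW(<L>): in <L>->r <L> r, <L> is followed by r with FIRST {r}; in <L>-><D> <S> <L>, the suffix after <L> is empty (adds nothing new); in <A>-><L> w <E>, <L> is followed by w <E> with FIRST {w}. Thus FOLLOW(<L>) = {r, w}.
FOLLOW(<S>): in <L>-><D> <S> <L>, <S> is followed by <L> with FIRST {epsilon, r, w}; in <L>-><D> <S> <L>, the suffix after <S> is nullable, so FOLLOW(<S>) ⊇ FOLLOW(<L>) = {r, w}; in <A>-><S> <E> w, <S> is followed by <E> w with FIRST {r, w}. Thus FOLLOW(<S>) = {$, r, w}.
FOLLOW(<A>): in <S>-><A> w, <A> is followed by w with FIRST {w}; in <S>-><A>, the suffix after <A> is empty, so FOLLOW(<A>) ⊇ FOLLOW(<S>) = {$, r, w}; in <E>-><A> <E>, <A> is followed by <E> with FIRST {r, w}; in <D>->r <A>, the suffix after <A> is empty, so FOLLOW(<A>) ⊇ FOLLOW(<D>) = {r, w}; in <L>->w <A> w r, <A> is followed by w r with FIRST {w}. Thus FOLLOW(<A>) = {$, r, w}.
FOLLOW(<E>): in <E>-><A> <E>, the suffix after <E> is empty (adds nothing new); in <A>-><L> w <E>, the suffix after <E> is empty, so FOLLOW(<E>) ⊇ FOLLOW(<A>) = {$, r, w}; in <A>-><S> <E> w, <E> is followed by w with FIRST {w}. Thus FOLLOW(<E>) = {$, r, w}.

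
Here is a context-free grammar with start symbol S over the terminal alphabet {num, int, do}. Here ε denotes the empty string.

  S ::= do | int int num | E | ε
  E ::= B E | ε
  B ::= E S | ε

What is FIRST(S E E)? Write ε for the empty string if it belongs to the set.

{ε, do, int}

FIRST(S) = {ε, do, int}  (via E)
FIRST(E) = {ε, do, int}  (via B E)
FIRST(B) = {ε, do, int}  (via E S)
FIRST(S E E): take FIRST of each symbol in turn, carrying on past any symbol whose FIRST contains ε; result {ε, do, int}.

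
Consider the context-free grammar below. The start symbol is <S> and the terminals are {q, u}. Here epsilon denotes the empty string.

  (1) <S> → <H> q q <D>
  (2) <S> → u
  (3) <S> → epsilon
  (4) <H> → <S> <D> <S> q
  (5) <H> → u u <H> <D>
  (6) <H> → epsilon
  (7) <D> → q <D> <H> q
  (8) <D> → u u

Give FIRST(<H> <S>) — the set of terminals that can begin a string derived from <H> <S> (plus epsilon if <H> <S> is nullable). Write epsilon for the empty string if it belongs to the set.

{epsilon, q, u}

FIRST(<D>): from <D>→q <D> <H> q we get {q}; from <D>→u u we get {u}. So FIRST(<D>) = {q, u}.
FIRST(<S>): from <S>→<H> q q <D> we get {q, u}; from <S>→u we get {u}; from <S>→epsilon we get {epsilon}. So FIRST(<S>) = {epsilon, q, u}.
FIRST(<H>): from <H>→<S> <D> <S> q we get {q, u}; from <H>→u u <H> <D> we get {u}; from <H>→epsilon we get {epsilon}. So FIRST(<H>) = {epsilon, q, u}.
FIRST(<H> <S>): take FIRST of each symbol in turn, carrying on past any symbol whose FIRST contains epsilon; result {epsilon, q, u}.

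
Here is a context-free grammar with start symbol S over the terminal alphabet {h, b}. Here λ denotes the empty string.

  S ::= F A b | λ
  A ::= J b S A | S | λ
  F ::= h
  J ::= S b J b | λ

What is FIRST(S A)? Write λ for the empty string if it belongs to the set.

{λ, b, h}

FIRST(F) = {h}
FIRST(S) = {λ, h}  (via F A b)
FIRST(J) = {λ, b, h}  (via S b J b)
FIRST(A) = {λ, b, h}  (via J b S A, S)
FIRST(S A): take FIRST of each symbol in turn, carrying on past any symbol whose FIRST contains λ; result {λ, b, h}.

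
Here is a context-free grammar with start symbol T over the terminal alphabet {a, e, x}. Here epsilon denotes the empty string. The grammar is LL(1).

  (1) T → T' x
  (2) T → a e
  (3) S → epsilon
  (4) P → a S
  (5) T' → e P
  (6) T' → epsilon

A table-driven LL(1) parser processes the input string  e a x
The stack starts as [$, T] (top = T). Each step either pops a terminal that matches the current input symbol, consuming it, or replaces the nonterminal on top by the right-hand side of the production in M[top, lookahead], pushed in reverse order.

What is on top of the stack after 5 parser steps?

S

     Stack    Input    Action
  1  $ T      e a x $  expand T → T' x
  2  $ x T'   e a x $  expand T' → e P
  3  $ x P e  e a x $  match e
  4  $ x P    a x $    expand P → a S
  5  $ x S a  a x $    match a
Stack after step 5: $ x S (top = S).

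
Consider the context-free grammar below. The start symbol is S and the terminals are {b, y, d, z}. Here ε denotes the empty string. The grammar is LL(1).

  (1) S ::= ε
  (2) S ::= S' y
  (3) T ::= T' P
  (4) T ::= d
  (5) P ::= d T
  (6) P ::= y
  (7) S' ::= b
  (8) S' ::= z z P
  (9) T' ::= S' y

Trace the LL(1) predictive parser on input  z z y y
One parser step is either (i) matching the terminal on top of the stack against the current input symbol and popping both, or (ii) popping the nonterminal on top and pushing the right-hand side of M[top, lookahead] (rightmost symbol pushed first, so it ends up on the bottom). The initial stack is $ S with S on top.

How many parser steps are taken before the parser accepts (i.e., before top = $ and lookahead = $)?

step 1: stack=$ S  input=z z y y $  — expand S ::= S' y
step 2: stack=$ y S'  input=z z y y $  — expand S' ::= z z P
step 3: stack=$ y P z z  input=z z y y $  — match z
step 4: stack=$ y P z  input=z y y $  — match z
step 5: stack=$ y P  input=y y $  — expand P ::= y
step 6: stack=$ y y  input=y y $  — match y
step 7: stack=$ y  input=y $  — match y
Accept reached after 7 steps.

7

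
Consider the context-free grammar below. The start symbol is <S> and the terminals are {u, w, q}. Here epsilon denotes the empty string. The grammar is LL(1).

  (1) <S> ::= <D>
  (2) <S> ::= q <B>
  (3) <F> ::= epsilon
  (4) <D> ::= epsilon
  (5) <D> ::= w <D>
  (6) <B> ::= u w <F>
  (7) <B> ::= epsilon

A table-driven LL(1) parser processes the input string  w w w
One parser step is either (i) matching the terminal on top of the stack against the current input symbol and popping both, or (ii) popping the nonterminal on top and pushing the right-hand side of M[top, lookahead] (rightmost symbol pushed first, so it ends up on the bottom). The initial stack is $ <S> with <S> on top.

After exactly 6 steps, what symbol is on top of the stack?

step 1: stack=$ <S>  input=w w w $  — expand <S> ::= <D>
step 2: stack=$ <D>  input=w w w $  — expand <D> ::= w <D>
step 3: stack=$ <D> w  input=w w w $  — match w
step 4: stack=$ <D>  input=w w $  — expand <D> ::= w <D>
step 5: stack=$ <D> w  input=w w $  — match w
step 6: stack=$ <D>  input=w $  — expand <D> ::= w <D>
Stack after step 6: $ <D> w (top = w).

w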